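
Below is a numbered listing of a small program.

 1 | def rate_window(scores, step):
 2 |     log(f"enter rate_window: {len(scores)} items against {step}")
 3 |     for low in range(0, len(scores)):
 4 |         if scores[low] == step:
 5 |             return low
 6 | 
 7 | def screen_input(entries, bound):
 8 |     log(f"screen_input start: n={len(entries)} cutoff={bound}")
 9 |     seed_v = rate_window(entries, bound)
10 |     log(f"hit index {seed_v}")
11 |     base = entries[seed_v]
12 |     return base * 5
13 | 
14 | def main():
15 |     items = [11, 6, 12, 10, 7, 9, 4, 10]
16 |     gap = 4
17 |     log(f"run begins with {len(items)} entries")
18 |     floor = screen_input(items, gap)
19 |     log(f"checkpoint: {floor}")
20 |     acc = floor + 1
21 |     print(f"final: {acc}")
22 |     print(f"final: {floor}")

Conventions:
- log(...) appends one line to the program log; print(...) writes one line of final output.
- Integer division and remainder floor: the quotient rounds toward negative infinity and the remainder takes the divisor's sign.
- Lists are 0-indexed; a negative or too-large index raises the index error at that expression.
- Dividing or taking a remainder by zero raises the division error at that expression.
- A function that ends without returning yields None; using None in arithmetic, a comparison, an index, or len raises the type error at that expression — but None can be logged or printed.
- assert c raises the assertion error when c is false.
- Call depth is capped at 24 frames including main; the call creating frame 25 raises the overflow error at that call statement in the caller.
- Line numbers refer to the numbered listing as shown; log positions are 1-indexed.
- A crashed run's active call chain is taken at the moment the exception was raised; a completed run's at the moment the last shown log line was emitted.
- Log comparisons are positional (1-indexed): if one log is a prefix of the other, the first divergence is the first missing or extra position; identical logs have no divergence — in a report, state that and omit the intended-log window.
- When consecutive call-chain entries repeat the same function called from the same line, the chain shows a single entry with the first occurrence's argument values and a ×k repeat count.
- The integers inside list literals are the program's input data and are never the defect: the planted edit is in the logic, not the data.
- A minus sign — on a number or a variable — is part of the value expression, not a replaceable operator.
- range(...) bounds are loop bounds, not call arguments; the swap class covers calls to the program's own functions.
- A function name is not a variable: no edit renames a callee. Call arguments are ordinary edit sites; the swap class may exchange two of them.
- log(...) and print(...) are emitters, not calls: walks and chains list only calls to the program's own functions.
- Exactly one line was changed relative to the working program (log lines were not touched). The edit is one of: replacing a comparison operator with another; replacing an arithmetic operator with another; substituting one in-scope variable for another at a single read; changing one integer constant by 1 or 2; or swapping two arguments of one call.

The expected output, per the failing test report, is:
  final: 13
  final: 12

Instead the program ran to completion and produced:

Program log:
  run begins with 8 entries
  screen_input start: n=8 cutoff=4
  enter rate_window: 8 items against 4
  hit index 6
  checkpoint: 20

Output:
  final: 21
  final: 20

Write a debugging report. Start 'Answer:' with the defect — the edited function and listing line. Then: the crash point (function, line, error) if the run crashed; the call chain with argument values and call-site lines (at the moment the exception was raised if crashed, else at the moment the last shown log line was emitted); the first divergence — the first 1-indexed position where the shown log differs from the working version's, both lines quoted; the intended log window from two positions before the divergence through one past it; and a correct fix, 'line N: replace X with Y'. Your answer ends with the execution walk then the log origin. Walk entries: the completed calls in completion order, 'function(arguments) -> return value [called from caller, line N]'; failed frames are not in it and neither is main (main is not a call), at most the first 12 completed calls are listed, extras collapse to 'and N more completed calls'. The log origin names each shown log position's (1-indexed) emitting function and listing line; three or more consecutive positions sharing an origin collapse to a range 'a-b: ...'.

Answer: the defect is in screen_input at line 12.
The tell: Everything matches until log position 5, which reads 'checkpoint: 20' in place of 'checkpoint: 12'.
Call chain: main.
First divergence: at position 5 the run shows 'checkpoint: 20' where the working version logs 'checkpoint: 12'.
Intended log window:
  3: enter rate_window: 8 items against 4
  4: hit index 6
  5: checkpoint: 12
Execution walk:
  rate_window([11, 6, 12, 10, 7, 9, 4, 10], 4) -> 6  [called from screen_input, line 9]
  screen_input([11, 6, 12, 10, 7, 9, 4, 10], 4) -> 20  [called from main, line 18]
Log line origins:
  1: from main, line 17
  2: from screen_input, line 8
  3: from rate_window, line 2
  4: from screen_input, line 10
  5: from main, line 19
A correct fix: line 12: replace `5` with `3`.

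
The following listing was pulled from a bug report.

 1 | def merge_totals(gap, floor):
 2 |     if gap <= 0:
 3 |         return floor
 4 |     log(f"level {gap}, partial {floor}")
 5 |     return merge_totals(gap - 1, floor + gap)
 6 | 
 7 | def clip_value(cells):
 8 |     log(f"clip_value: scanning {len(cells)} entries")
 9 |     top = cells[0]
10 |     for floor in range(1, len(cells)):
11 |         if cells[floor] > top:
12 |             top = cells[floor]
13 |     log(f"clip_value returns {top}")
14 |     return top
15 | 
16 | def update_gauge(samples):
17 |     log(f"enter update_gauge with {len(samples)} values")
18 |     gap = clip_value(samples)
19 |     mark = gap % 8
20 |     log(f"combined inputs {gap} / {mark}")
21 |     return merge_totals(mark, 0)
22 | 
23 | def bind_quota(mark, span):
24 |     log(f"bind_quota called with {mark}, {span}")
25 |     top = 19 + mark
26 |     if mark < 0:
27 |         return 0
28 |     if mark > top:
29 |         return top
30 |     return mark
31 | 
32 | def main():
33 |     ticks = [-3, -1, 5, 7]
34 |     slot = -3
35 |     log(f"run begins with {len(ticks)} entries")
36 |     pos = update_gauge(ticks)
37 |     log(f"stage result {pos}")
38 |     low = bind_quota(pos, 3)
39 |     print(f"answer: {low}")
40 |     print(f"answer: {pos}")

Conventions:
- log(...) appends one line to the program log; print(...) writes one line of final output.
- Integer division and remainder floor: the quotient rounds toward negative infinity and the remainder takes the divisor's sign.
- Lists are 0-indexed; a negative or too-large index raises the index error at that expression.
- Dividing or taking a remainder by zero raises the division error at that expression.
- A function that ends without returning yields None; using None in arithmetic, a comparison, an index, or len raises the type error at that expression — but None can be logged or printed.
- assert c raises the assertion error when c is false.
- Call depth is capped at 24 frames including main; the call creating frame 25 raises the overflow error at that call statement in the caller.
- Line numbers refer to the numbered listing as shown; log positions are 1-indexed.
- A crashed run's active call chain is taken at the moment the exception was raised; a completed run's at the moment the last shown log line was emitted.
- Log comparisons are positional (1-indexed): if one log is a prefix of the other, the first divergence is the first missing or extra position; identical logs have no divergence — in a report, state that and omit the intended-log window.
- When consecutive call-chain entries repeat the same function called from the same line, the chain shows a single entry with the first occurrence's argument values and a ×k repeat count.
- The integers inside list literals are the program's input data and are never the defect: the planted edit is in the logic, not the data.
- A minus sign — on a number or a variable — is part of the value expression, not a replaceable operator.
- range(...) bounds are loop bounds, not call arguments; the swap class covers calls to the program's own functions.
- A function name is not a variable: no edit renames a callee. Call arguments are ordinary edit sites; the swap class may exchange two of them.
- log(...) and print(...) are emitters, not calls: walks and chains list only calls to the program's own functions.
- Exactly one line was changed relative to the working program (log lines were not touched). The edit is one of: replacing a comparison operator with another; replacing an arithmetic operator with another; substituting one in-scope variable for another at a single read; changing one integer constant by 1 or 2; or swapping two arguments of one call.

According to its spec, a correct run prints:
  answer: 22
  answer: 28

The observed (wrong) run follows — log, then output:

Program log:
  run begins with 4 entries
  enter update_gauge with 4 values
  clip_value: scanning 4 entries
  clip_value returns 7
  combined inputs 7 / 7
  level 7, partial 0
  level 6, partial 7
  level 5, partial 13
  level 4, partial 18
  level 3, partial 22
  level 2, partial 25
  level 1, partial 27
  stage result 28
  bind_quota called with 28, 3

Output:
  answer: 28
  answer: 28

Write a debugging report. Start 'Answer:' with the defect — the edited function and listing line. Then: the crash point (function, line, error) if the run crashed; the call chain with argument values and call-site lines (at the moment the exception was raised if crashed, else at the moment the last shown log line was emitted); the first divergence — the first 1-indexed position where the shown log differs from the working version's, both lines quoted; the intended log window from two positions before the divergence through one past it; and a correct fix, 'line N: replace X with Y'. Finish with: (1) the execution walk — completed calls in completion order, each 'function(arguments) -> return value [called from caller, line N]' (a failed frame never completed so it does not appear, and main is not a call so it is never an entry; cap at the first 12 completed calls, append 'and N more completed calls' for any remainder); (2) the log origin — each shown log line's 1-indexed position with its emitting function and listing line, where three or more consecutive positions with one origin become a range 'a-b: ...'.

Answer: the defect is in bind_quota at line 25.
Core observation: The logs agree in full; only the final output differs.
Call chain: main -> bind_quota(28, 3) (called at line 38).
First divergence: there is none — every log position agrees.
Execution walk:
  clip_value([-3, -1, 5, 7]) -> 7  [called from update_gauge, line 18]
  merge_totals(0, 28) -> 28  [called from merge_totals, line 5]
  merge_totals(1, 27) -> 28  [called from merge_totals, line 5]
  merge_totals(2, 25) -> 28  [called from merge_totals, line 5]
  merge_totals(3, 22) -> 28  [called from merge_totals, line 5]
  merge_totals(4, 18) -> 28  [called from merge_totals, line 5]
  merge_totals(5, 13) -> 28  [called from merge_totals, line 5]
  merge_totals(6, 7) -> 28  [called from merge_totals, line 5]
  merge_totals(7, 0) -> 28  [called from update_gauge, line 21]
  update_gauge([-3, -1, 5, 7]) -> 28  [called from main, line 36]
  bind_quota(28, 3) -> 28  [called from main, line 38]
Log line origins:
  1 — main, line 35
  2 — update_gauge, line 17
  3 — clip_value, line 8
  4 — clip_value, line 13
  5 — update_gauge, line 20
  6-12 — merge_totals, line 4
  13 — main, line 37
  14 — bind_quota, line 24
A correct fix: line 25: replace `mark` with `span`.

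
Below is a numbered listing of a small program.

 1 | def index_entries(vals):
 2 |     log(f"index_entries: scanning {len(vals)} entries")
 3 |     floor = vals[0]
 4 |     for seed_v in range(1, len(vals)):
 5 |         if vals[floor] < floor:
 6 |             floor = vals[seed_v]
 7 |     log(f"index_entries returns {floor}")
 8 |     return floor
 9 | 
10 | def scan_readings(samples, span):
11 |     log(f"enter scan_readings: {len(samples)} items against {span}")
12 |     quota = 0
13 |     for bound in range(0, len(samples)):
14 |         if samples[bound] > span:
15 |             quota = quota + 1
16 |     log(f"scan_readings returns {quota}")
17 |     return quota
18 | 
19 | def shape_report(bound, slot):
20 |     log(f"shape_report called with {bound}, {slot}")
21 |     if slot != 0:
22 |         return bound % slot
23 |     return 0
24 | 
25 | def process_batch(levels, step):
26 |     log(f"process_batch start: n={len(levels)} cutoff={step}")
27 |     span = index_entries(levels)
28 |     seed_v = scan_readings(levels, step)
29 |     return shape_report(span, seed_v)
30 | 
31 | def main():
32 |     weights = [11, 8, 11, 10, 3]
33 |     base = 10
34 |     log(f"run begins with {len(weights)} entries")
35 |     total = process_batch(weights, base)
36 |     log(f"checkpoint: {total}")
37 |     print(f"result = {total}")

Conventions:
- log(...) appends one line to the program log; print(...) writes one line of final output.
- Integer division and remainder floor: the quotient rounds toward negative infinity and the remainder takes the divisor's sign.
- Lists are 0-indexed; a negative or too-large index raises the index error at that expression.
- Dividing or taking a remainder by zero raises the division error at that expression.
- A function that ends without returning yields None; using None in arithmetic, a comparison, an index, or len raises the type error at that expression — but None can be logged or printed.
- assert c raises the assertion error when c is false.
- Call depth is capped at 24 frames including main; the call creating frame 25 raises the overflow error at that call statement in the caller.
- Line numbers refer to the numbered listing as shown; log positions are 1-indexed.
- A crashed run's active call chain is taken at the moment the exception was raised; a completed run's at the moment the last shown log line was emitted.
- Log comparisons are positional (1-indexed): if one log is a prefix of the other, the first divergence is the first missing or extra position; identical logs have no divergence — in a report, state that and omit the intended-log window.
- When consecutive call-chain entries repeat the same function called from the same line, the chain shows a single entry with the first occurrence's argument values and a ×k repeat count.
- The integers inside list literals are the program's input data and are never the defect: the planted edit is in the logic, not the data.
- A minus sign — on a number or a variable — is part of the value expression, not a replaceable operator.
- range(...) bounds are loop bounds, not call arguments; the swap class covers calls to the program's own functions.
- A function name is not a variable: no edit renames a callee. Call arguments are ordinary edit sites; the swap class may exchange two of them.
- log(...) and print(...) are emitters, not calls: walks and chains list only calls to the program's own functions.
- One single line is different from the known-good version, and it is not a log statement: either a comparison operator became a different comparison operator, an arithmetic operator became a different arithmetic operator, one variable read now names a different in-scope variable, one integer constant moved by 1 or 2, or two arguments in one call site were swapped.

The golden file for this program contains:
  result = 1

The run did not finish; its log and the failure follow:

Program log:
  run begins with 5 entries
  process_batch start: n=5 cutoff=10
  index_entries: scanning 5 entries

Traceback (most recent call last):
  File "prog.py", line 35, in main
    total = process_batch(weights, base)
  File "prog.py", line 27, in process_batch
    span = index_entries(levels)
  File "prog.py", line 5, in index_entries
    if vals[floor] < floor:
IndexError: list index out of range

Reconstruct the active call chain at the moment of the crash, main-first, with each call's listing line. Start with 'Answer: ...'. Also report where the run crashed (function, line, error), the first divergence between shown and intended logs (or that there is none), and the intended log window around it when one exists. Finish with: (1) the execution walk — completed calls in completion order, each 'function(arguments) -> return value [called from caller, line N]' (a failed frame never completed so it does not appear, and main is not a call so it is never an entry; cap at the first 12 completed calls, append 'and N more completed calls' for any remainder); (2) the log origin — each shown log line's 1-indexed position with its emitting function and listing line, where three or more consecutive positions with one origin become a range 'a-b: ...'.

Answer: main -> process_batch (called at line 35) -> index_entries (called at line 27).
The tell: A complete run would log 'index_entries returns 3' next, but this one stopped at 3 lines.
Crash: index_entries, line 5, IndexError.
First divergence: position 4 — after 3 matching lines the faulty run goes silent; intended next line 'index_entries returns 3'.
Intended log window:
  2: process_batch start: n=5 cutoff=10
  3: index_entries: scanning 5 entries
  4: index_entries returns 3
  5: enter scan_readings: 5 items against 10
Execution walk:
  (no call completed)
Origin of each log line:
  1 — main, line 34
  2 — process_batch, line 26
  3 — index_entries, line 2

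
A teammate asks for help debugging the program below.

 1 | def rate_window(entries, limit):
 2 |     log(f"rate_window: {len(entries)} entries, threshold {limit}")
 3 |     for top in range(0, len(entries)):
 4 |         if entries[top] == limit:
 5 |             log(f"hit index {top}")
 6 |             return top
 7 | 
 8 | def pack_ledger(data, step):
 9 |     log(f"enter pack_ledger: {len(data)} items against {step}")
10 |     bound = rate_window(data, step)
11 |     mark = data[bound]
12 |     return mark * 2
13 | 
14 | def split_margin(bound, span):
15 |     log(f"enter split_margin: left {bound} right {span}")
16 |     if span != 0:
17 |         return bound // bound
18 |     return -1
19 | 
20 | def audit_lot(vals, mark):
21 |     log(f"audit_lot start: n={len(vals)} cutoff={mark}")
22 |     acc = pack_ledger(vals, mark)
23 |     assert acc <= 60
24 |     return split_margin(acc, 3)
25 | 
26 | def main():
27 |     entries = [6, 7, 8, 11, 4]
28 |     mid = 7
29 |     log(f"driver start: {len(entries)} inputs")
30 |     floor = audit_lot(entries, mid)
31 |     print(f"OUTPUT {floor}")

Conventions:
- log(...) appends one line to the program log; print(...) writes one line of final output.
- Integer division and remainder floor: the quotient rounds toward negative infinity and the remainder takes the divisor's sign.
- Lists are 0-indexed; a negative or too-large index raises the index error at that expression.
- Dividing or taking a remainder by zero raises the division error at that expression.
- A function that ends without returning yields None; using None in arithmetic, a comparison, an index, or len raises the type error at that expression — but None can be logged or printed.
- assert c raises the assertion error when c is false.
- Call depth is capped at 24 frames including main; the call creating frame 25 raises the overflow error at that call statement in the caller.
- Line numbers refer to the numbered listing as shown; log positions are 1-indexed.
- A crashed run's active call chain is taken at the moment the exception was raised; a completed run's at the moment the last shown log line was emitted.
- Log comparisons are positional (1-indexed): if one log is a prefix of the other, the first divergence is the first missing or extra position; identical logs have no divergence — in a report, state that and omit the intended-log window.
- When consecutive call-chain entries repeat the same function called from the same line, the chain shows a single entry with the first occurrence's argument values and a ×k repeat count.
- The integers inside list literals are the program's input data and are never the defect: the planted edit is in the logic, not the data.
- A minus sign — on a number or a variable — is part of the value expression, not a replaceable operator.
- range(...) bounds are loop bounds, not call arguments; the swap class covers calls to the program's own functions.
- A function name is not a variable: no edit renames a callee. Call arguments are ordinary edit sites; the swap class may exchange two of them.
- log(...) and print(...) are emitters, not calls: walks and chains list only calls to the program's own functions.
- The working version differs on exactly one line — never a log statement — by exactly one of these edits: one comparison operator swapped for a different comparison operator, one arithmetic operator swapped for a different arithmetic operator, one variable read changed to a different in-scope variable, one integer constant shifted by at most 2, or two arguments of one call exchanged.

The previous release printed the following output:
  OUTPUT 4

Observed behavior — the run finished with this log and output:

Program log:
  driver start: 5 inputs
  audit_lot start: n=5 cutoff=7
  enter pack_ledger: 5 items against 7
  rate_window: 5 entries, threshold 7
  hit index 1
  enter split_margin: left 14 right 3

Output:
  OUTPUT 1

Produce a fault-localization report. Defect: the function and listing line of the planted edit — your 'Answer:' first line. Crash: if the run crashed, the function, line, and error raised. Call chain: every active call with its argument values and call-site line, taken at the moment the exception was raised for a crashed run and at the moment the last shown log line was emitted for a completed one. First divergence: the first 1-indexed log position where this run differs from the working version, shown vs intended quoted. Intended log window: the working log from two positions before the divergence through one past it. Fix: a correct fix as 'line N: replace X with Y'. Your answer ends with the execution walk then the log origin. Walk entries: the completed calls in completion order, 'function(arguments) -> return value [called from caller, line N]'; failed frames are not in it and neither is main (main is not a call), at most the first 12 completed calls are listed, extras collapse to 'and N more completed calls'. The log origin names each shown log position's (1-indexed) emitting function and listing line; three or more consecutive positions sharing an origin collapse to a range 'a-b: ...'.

Answer: the defect is in split_margin at line 17.
Key fact: Log streams are identical — the defect surfaces only in the printed output.
Call chain: main -> audit_lot([6, 7, 8, 11, 4], 7) (called at line 30) -> split_margin(14, 3) (called at line 24).
First divergence: none; the two logs match at every position.
Execution walk:
  rate_window([6, 7, 8, 11, 4], 7) -> 1  [called from pack_ledger, line 10]
  pack_ledger([6, 7, 8, 11, 4], 7) -> 14  [called from audit_lot, line 22]
  split_margin(14, 3) -> 1  [called from audit_lot, line 24]
  audit_lot([6, 7, 8, 11, 4], 7) -> 1  [called from main, line 30]
Log line origins:
  1: emitted by main (line 29)
  2: emitted by audit_lot (line 21)
  3: emitted by pack_ledger (line 9)
  4: emitted by rate_window (line 2)
  5: emitted by rate_window (line 5)
  6: emitted by split_margin (line 15)
A correct fix: line 17: replace `bound // bound` with `bound // span`.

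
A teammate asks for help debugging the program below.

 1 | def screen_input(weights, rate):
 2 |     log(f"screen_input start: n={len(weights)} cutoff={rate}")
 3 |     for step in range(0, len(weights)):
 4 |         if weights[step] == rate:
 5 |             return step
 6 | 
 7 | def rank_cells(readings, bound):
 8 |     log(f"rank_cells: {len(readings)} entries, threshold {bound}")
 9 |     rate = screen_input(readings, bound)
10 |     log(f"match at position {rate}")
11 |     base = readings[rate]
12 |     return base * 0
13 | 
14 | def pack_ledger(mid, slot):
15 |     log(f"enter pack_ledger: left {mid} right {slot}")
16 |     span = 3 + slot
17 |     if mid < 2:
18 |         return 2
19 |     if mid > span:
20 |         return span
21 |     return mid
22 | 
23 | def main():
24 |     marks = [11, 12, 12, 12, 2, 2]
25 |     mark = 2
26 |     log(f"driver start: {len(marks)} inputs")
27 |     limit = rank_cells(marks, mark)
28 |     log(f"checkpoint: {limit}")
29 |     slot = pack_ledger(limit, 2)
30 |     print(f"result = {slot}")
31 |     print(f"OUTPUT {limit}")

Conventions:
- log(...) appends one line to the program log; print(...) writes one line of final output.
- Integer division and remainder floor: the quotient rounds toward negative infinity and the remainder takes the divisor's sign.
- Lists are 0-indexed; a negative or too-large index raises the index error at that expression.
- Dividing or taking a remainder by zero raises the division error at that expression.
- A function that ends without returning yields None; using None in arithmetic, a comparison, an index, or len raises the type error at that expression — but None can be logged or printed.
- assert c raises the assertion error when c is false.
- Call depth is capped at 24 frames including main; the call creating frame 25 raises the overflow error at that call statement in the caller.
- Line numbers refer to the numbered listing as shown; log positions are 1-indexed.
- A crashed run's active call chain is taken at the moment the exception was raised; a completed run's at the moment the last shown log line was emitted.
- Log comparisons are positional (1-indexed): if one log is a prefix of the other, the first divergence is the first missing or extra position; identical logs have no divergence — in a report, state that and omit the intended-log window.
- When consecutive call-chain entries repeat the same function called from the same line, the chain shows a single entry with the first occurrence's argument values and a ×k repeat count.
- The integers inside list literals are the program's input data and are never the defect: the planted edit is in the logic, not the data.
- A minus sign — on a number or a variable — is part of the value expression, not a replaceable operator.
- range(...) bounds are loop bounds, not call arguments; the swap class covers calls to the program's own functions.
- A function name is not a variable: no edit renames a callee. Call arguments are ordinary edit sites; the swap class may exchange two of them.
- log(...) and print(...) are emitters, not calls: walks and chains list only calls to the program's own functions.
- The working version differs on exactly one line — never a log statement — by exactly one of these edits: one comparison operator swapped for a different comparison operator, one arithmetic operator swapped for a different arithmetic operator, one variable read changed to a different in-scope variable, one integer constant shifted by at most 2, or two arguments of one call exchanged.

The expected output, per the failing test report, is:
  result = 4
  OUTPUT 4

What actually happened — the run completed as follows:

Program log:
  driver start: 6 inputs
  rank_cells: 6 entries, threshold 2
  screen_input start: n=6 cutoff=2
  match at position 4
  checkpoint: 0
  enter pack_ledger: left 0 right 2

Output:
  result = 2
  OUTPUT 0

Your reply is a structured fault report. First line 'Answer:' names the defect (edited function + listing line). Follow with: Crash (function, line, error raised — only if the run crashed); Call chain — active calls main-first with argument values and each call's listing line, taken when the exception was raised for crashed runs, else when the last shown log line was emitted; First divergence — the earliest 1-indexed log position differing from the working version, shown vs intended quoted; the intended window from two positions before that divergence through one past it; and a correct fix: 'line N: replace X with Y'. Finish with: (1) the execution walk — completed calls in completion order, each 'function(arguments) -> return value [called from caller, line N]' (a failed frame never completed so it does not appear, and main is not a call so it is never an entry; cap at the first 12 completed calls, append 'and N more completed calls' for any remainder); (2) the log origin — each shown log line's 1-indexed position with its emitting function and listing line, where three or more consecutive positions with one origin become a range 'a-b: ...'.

Answer: the defect is in rank_cells at line 12.
Key observation: The earliest visible damage is log position 5 — 'checkpoint: 0' rather than the intended 'checkpoint: 4'.
Call chain: main -> pack_ledger(0, 2) (called at line 29).
First divergence: position 5 — shown 'checkpoint: 0', intended 'checkpoint: 4'.
Intended log window:
  3: screen_input start: n=6 cutoff=2
  4: match at position 4
  5: checkpoint: 4
  6: enter pack_ledger: left 4 right 2
Execution walk:
  screen_input([11, 12, 12, 12, 2, 2], 2) -> 4  [called from rank_cells, line 9]
  rank_cells([11, 12, 12, 12, 2, 2], 2) -> 0  [called from main, line 27]
  pack_ledger(0, 2) -> 2  [called from main, line 29]
Log line origins:
  1: emitted by main (line 26)
  2: emitted by rank_cells (line 8)
  3: emitted by screen_input (line 2)
  4: emitted by rank_cells (line 10)
  5: emitted by main (line 28)
  6: emitted by pack_ledger (line 15)
A correct fix: line 12: replace `0` with `2`.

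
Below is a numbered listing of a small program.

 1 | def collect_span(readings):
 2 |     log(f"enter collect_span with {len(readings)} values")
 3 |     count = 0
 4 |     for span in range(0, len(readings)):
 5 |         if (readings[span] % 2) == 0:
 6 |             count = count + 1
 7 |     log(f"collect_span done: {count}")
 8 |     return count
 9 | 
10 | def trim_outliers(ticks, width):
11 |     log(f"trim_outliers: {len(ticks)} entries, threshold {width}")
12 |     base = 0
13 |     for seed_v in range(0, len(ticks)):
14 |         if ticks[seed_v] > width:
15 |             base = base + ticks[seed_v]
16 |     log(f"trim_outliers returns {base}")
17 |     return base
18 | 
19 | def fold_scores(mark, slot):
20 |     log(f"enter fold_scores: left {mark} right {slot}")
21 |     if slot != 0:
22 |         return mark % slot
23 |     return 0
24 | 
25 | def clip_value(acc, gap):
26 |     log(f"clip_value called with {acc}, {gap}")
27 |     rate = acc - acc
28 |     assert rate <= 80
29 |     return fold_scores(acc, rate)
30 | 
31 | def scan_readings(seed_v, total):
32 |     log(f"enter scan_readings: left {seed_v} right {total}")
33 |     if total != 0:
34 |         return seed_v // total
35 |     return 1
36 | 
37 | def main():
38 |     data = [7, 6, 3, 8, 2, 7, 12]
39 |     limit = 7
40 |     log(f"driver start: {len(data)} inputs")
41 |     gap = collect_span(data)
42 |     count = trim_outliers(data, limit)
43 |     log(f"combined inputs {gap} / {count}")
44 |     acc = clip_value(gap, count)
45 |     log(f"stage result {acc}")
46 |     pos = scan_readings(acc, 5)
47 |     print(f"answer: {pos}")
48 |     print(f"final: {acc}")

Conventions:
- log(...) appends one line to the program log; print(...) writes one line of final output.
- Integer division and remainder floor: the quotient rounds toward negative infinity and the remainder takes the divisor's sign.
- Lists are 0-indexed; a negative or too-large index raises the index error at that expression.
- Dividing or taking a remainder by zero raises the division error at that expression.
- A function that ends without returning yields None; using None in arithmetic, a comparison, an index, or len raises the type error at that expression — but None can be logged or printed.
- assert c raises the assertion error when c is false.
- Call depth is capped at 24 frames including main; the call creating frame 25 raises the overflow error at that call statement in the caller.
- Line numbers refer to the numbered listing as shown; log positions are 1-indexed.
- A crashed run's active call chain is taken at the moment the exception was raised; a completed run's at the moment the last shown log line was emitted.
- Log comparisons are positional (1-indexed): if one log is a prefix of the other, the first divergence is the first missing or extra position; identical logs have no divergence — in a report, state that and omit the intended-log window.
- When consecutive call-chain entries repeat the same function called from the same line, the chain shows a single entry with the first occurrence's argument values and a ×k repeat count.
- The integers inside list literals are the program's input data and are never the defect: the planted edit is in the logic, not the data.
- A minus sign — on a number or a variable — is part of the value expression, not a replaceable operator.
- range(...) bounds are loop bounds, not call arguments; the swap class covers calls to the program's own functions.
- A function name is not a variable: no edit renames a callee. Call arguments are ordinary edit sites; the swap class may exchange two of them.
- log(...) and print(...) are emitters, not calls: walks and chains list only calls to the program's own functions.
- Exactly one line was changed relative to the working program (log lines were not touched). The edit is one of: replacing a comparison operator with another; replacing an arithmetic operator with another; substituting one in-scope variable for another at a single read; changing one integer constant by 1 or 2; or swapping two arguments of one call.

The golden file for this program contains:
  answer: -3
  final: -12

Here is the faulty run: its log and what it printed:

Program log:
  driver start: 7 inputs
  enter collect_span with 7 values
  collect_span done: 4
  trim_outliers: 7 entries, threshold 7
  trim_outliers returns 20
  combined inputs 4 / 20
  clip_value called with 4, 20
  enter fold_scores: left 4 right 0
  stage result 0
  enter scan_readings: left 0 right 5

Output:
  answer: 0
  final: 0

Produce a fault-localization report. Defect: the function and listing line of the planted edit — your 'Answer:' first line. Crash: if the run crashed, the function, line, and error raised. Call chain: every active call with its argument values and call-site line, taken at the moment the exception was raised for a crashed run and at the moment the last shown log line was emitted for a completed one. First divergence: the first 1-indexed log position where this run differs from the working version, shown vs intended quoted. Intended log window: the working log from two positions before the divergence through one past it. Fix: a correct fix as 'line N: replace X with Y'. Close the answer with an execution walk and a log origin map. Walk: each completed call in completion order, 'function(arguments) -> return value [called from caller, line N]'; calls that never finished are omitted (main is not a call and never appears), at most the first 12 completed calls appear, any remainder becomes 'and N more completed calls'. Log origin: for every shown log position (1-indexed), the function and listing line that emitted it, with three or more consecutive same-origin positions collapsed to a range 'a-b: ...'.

Answer: the defect is in clip_value at line 27.
Core observation: At log position 8 the runs split — shown 'enter fold_scores: left 4 right 0', but the working version logs 'enter fold_scores: left 4 right -16'.
Call chain: main -> scan_readings(0, 5) (called at line 46).
First divergence: position 8 — shown 'enter fold_scores: left 4 right 0', intended 'enter fold_scores: left 4 right -16'.
Intended log window:
  6: combined inputs 4 / 20
  7: clip_value called with 4, 20
  8: enter fold_scores: left 4 right -16
  9: stage result -12
Execution walk:
  collect_span([7, 6, 3, 8, 2, 7, 12]) -> 4  [called from main, line 41]
  trim_outliers([7, 6, 3, 8, 2, 7, 12], 7) -> 20  [called from main, line 42]
  fold_scores(4, 0) -> 0  [called from clip_value, line 29]
  clip_value(4, 20) -> 0  [called from main, line 44]
  scan_readings(0, 5) -> 0  [called from main, line 46]
Log line origins:
  1: from main, line 40
  2: from collect_span, line 2
  3: from collect_span, line 7
  4: from trim_outliers, line 11
  5: from trim_outliers, line 16
  6: from main, line 43
  7: from clip_value, line 26
  8: from fold_scores, line 20
  9: from main, line 45
  10: from scan_readings, line 32
A correct fix: line 27: replace `acc - acc` with `acc - gap`.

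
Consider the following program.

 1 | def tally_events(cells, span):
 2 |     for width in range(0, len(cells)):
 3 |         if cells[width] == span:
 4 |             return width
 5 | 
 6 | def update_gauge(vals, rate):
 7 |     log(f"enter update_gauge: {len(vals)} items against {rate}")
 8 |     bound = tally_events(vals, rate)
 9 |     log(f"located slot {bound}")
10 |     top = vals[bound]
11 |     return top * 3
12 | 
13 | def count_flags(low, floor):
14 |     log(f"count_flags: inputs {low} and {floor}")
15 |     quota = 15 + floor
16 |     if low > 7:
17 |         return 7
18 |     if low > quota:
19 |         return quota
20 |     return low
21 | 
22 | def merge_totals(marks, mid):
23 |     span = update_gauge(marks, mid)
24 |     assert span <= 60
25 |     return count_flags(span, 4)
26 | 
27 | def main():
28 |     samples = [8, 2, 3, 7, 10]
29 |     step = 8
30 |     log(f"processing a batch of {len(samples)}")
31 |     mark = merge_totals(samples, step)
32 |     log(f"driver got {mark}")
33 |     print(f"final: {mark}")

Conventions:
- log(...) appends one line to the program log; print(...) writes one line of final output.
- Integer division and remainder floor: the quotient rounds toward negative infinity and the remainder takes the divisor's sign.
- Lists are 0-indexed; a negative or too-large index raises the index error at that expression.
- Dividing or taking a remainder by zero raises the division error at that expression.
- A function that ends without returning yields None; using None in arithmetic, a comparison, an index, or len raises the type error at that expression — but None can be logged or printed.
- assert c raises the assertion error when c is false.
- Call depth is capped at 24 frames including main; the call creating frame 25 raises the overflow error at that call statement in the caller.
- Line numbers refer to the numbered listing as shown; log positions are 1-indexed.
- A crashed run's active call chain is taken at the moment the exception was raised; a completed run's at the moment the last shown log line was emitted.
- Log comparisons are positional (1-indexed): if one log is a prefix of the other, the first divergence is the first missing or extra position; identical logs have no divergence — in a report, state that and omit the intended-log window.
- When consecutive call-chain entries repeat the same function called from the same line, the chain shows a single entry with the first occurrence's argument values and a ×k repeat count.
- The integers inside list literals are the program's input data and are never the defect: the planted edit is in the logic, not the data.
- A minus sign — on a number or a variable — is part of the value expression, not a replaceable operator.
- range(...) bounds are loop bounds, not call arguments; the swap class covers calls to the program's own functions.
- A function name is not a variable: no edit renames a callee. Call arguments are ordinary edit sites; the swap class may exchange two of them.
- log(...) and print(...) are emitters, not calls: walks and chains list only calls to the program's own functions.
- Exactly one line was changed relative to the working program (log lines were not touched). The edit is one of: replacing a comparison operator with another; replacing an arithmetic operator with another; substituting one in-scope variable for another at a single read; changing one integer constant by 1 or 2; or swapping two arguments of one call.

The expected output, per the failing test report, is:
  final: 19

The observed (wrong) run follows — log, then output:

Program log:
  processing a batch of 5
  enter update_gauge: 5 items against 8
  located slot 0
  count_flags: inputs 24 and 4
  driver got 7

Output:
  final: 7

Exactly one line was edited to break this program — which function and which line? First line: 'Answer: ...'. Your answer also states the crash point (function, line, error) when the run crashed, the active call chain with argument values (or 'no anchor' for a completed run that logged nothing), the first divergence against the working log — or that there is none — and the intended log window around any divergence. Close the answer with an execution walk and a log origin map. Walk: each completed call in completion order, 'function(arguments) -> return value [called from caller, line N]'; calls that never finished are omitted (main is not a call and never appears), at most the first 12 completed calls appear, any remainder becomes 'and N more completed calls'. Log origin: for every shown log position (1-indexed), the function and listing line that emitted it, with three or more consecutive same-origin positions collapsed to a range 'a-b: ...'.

Answer: the defect is in count_flags at line 16.
The tell: Position 5 is the first bad log line: 'driver got 7' should read 'driver got 19'.
Call chain: main.
First divergence: position 5; shown 'driver got 7' vs intended 'driver got 19'.
Intended log window:
  3: located slot 0
  4: count_flags: inputs 24 and 4
  5: driver got 19
Execution walk:
  tally_events([8, 2, 3, 7, 10], 8) -> 0  [called from update_gauge, line 8]
  update_gauge([8, 2, 3, 7, 10], 8) -> 24  [called from merge_totals, line 23]
  count_flags(24, 4) -> 7  [called from merge_totals, line 25]
  merge_totals([8, 2, 3, 7, 10], 8) -> 7  [called from main, line 31]
Log origin:
  1: logged in main at line 30
  2: logged in update_gauge at line 7
  3: logged in update_gauge at line 9
  4: logged in count_flags at line 14
  5: logged in main at line 32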